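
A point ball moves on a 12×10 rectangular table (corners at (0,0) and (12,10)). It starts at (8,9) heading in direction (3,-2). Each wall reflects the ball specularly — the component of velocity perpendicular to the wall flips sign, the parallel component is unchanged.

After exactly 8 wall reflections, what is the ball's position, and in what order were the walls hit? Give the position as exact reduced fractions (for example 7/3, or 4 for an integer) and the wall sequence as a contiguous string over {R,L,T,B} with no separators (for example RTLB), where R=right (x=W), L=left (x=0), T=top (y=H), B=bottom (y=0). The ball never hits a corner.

Final position: (12,17/3)
Wall sequence: RBLRTLBR

1. t=4/3 → R at (12,19/3); v=(-3,-2)
2. t=19/6 → B at (5/2,0); v=(-3,2)
3. t=5/6 → L at (0,5/3); v=(3,2)
4. t=4 → R at (12,29/3); v=(-3,2)
5. t=1/6 → T at (23/2,10); v=(-3,-2)
6. t=23/6 → L at (0,7/3); v=(3,-2)
7. t=7/6 → B at (7/2,0); v=(3,2)
8. t=17/6 → R at (12,17/3); v=(-3,2)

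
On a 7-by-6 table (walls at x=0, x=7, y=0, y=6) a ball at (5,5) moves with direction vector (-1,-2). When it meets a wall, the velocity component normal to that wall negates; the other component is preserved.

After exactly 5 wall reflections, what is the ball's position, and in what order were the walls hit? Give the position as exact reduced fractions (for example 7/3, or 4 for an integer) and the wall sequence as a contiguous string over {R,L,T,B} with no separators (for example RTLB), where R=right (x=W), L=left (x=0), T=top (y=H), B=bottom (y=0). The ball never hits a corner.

Final position: (13/2,6)
Wall sequence: BLTBT

1. t=5/2 → B at (5/2,0); v=(-1,2)
2. t=5/2 → L at (0,5); v=(1,2)
3. t=1/2 → T at (1/2,6); v=(1,-2)
4. t=3 → B at (7/2,0); v=(1,2)
5. t=3 → T at (13/2,6); v=(1,-2)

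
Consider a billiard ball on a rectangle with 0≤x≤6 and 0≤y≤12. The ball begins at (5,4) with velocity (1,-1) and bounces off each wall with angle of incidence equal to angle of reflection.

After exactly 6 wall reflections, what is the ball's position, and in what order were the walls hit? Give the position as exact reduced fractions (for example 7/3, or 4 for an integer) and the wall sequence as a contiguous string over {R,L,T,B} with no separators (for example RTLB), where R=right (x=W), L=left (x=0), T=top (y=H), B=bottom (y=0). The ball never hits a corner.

Final position: (0,9)
Wall sequence: RBLRTL

1. t=1 → R at (6,3); v=(-1,-1)
2. t=3 → B at (3,0); v=(-1,1)
3. t=3 → L at (0,3); v=(1,1)
4. t=6 → R at (6,9); v=(-1,1)
5. t=3 → T at (3,12); v=(-1,-1)
6. t=3 → L at (0,9); v=(1,-1)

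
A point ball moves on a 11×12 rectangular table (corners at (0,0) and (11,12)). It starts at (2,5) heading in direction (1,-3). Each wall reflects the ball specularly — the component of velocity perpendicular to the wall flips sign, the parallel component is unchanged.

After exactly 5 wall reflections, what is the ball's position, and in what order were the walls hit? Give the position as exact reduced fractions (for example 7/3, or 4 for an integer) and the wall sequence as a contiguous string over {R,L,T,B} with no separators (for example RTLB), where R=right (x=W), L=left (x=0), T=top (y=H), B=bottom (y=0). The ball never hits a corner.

1. t=5/3 → B at (11/3,0); v=(1,3)
2. t=4 → T at (23/3,12); v=(1,-3)
3. t=10/3 → R at (11,2); v=(-1,-3)
4. t=2/3 → B at (31/3,0); v=(-1,3)
5. t=4 → T at (19/3,12); v=(-1,-3)

Final position: (19/3,12)
Wall sequence: BTRBT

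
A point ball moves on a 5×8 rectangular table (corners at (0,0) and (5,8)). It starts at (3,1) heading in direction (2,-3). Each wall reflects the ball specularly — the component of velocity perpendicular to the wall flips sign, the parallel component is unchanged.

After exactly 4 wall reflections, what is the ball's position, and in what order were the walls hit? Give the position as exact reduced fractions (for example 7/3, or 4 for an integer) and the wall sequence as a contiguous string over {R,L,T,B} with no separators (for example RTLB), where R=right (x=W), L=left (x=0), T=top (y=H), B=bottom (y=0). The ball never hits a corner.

1. t=1/3 → B at (11/3,0); v=(2,3)
2. t=2/3 → R at (5,2); v=(-2,3)
3. t=2 → T at (1,8); v=(-2,-3)
4. t=1/2 → L at (0,13/2); v=(2,-3)

Final position: (0,13/2)
Wall sequence: BRTL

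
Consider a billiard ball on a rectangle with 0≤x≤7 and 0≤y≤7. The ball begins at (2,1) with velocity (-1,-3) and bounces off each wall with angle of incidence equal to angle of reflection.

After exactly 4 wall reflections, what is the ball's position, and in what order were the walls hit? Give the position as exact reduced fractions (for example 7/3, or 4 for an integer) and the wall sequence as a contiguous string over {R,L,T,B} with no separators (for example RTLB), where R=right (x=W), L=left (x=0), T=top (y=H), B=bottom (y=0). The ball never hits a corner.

1. t=1/3 → B at (5/3,0); v=(-1,3)
2. t=5/3 → L at (0,5); v=(1,3)
3. t=2/3 → T at (2/3,7); v=(1,-3)
4. t=7/3 → B at (3,0); v=(1,3)

Final position: (3,0)
Wall sequence: BLTB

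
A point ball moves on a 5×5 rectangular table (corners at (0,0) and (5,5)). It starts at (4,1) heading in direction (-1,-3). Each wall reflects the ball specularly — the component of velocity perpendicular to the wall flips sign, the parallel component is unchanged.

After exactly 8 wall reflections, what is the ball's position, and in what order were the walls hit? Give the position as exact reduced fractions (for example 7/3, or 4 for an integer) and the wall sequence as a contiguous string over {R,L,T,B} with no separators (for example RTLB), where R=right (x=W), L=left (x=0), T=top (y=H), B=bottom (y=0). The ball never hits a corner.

1. t=1/3 → B at (11/3,0); v=(-1,3)
2. t=5/3 → T at (2,5); v=(-1,-3)
3. t=5/3 → B at (1/3,0); v=(-1,3)
4. t=1/3 → L at (0,1); v=(1,3)
5. t=4/3 → T at (4/3,5); v=(1,-3)
6. t=5/3 → B at (3,0); v=(1,3)
7. t=5/3 → T at (14/3,5); v=(1,-3)
8. t=1/3 → R at (5,4); v=(-1,-3)

Final position: (5,4)
Wall sequence: BTBLTBTR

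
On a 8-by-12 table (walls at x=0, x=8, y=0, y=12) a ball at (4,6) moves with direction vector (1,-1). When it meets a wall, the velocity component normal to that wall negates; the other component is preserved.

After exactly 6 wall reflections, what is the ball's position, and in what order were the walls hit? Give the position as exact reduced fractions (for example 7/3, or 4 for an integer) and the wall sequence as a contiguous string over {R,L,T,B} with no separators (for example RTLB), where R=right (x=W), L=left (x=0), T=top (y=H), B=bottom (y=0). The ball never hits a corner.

Final position: (0,2)
Wall sequence: RBLTRL

1. t=4 → R at (8,2); v=(-1,-1)
2. t=2 → B at (6,0); v=(-1,1)
3. t=6 → L at (0,6); v=(1,1)
4. t=6 → T at (6,12); v=(1,-1)
5. t=2 → R at (8,10); v=(-1,-1)
6. t=8 → L at (0,2); v=(1,-1)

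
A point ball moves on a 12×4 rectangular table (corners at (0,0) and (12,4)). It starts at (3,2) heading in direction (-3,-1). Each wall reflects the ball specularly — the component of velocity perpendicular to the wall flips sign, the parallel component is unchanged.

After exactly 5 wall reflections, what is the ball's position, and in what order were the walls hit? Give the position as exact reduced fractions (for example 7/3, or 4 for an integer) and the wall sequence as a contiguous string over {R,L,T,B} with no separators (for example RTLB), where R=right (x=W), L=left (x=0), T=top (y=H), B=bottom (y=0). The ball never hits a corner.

Final position: (0,1)
Wall sequence: LBRTL

1. t=1 → L at (0,1); v=(3,-1)
2. t=1 → B at (3,0); v=(3,1)
3. t=3 → R at (12,3); v=(-3,1)
4. t=1 → T at (9,4); v=(-3,-1)
5. t=3 → L at (0,1); v=(3,-1)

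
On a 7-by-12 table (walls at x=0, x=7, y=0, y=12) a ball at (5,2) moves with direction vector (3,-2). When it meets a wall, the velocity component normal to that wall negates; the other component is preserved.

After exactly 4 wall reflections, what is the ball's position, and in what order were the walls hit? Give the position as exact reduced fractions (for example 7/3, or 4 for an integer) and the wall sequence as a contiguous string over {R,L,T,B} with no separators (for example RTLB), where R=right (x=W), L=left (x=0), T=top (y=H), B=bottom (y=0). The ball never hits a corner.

Final position: (7,26/3)
Wall sequence: RBLR

1. t=2/3 → R at (7,2/3); v=(-3,-2)
2. t=1/3 → B at (6,0); v=(-3,2)
3. t=2 → L at (0,4); v=(3,2)
4. t=7/3 → R at (7,26/3); v=(-3,2)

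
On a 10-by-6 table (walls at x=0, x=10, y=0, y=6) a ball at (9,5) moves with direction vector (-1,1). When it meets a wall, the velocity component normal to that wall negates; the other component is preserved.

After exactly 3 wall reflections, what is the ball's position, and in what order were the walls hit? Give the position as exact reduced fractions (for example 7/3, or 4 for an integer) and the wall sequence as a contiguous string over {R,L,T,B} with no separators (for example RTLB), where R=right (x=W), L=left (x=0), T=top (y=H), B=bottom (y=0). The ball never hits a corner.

Final position: (0,2)
Wall sequence: TBL

1. t=1 → T at (8,6); v=(-1,-1)
2. t=6 → B at (2,0); v=(-1,1)
3. t=2 → L at (0,2); v=(1,1)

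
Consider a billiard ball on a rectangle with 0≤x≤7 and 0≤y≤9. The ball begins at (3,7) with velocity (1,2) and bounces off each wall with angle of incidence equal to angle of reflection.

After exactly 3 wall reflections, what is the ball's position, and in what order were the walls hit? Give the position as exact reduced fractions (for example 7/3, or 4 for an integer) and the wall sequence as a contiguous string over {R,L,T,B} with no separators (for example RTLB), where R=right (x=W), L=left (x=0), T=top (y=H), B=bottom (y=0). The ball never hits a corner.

Final position: (11/2,0)
Wall sequence: TRB

1. t=1 → T at (4,9); v=(1,-2)
2. t=3 → R at (7,3); v=(-1,-2)
3. t=3/2 → B at (11/2,0); v=(-1,2)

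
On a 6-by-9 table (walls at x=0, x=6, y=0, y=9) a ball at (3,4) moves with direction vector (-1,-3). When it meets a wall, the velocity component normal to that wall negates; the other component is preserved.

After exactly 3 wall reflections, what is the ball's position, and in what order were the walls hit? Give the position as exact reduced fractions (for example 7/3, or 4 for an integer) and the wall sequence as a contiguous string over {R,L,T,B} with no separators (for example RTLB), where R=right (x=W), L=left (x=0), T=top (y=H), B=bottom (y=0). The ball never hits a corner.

Final position: (4/3,9)
Wall sequence: BLT

1. t=4/3 → B at (5/3,0); v=(-1,3)
2. t=5/3 → L at (0,5); v=(1,3)
3. t=4/3 → T at (4/3,9); v=(1,-3)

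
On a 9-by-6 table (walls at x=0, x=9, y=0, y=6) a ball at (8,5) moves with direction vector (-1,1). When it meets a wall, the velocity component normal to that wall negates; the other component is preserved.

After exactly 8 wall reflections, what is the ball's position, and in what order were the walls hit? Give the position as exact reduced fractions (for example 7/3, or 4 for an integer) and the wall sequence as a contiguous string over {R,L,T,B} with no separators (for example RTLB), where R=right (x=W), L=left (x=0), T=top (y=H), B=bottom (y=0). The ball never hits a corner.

Final position: (0,5)
Wall sequence: TBLTRBTL

1. t=1 → T at (7,6); v=(-1,-1)
2. t=6 → B at (1,0); v=(-1,1)
3. t=1 → L at (0,1); v=(1,1)
4. t=5 → T at (5,6); v=(1,-1)
5. t=4 → R at (9,2); v=(-1,-1)
6. t=2 → B at (7,0); v=(-1,1)
7. t=6 → T at (1,6); v=(-1,-1)
8. t=1 → L at (0,5); v=(1,-1)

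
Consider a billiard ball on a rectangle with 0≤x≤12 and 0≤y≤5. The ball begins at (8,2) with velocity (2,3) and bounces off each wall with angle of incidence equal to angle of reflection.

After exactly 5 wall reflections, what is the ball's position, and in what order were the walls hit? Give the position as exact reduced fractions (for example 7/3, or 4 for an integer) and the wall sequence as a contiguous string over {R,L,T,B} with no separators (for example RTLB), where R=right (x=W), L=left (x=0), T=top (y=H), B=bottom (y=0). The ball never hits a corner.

Final position: (4,0)
Wall sequence: TRBTB

1. t=1 → T at (10,5); v=(2,-3)
2. t=1 → R at (12,2); v=(-2,-3)
3. t=2/3 → B at (32/3,0); v=(-2,3)
4. t=5/3 → T at (22/3,5); v=(-2,-3)
5. t=5/3 → B at (4,0); v=(-2,3)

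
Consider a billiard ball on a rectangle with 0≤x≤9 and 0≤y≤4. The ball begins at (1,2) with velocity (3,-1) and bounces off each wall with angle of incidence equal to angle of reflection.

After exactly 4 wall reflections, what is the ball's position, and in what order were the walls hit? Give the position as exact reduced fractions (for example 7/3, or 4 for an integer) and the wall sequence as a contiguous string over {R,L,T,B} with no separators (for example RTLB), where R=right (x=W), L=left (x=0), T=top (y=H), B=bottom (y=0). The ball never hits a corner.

Final position: (1,4)
Wall sequence: BRLT

1. t=2 → B at (7,0); v=(3,1)
2. t=2/3 → R at (9,2/3); v=(-3,1)
3. t=3 → L at (0,11/3); v=(3,1)
4. t=1/3 → T at (1,4); v=(3,-1)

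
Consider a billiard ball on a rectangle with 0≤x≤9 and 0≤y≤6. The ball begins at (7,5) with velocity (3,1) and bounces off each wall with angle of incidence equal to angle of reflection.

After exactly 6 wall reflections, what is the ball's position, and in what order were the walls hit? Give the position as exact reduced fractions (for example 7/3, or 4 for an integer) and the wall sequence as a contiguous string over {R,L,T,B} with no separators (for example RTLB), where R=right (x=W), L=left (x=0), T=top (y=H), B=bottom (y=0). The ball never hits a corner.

1. t=2/3 → R at (9,17/3); v=(-3,1)
2. t=1/3 → T at (8,6); v=(-3,-1)
3. t=8/3 → L at (0,10/3); v=(3,-1)
4. t=3 → R at (9,1/3); v=(-3,-1)
5. t=1/3 → B at (8,0); v=(-3,1)
6. t=8/3 → L at (0,8/3); v=(3,1)

Final position: (0,8/3)
Wall sequence: RTLRBL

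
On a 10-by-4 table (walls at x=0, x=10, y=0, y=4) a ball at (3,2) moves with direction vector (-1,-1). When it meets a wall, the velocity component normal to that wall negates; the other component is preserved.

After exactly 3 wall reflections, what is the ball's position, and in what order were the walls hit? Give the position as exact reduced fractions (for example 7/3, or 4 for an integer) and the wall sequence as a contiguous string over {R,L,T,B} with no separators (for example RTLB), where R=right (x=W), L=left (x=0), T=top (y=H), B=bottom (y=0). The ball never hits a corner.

1. t=2 → B at (1,0); v=(-1,1)
2. t=1 → L at (0,1); v=(1,1)
3. t=3 → T at (3,4); v=(1,-1)

Final position: (3,4)
Wall sequence: BLT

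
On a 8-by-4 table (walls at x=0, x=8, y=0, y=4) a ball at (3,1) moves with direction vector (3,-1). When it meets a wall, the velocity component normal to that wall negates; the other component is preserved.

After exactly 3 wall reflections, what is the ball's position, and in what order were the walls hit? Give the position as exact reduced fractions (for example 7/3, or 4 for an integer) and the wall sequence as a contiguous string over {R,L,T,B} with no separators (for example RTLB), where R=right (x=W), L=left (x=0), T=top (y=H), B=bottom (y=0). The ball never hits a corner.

1. t=1 → B at (6,0); v=(3,1)
2. t=2/3 → R at (8,2/3); v=(-3,1)
3. t=8/3 → L at (0,10/3); v=(3,1)

Final position: (0,10/3)
Wall sequence: BRL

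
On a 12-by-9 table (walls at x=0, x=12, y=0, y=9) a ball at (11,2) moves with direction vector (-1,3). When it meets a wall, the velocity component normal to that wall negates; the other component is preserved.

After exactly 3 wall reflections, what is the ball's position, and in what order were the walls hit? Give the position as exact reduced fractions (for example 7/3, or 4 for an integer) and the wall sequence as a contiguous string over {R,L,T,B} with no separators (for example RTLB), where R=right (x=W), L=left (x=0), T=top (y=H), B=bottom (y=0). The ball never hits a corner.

Final position: (8/3,9)
Wall sequence: TBT

1. t=7/3 → T at (26/3,9); v=(-1,-3)
2. t=3 → B at (17/3,0); v=(-1,3)
3. t=3 → T at (8/3,9); v=(-1,-3)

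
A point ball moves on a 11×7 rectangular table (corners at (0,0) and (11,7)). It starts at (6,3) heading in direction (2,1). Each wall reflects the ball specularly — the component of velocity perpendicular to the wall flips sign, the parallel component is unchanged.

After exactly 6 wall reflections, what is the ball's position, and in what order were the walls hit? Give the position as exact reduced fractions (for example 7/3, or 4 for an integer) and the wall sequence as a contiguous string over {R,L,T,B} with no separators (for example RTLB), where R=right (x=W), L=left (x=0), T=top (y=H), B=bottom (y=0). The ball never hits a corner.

Final position: (2,7)
Wall sequence: RTLBRT

1. t=5/2 → R at (11,11/2); v=(-2,1)
2. t=3/2 → T at (8,7); v=(-2,-1)
3. t=4 → L at (0,3); v=(2,-1)
4. t=3 → B at (6,0); v=(2,1)
5. t=5/2 → R at (11,5/2); v=(-2,1)
6. t=9/2 → T at (2,7); v=(-2,-1)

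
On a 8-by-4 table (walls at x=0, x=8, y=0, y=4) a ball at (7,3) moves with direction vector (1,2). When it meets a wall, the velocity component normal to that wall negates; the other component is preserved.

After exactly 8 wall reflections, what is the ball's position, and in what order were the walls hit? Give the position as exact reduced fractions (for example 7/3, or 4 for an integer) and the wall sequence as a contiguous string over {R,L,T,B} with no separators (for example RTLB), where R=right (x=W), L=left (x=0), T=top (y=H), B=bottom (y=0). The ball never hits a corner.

Final position: (3/2,0)
Wall sequence: TRBTBTLB

1. t=1/2 → T at (15/2,4); v=(1,-2)
2. t=1/2 → R at (8,3); v=(-1,-2)
3. t=3/2 → B at (13/2,0); v=(-1,2)
4. t=2 → T at (9/2,4); v=(-1,-2)
5. t=2 → B at (5/2,0); v=(-1,2)
6. t=2 → T at (1/2,4); v=(-1,-2)
7. t=1/2 → L at (0,3); v=(1,-2)
8. t=3/2 → B at (3/2,0); v=(1,2)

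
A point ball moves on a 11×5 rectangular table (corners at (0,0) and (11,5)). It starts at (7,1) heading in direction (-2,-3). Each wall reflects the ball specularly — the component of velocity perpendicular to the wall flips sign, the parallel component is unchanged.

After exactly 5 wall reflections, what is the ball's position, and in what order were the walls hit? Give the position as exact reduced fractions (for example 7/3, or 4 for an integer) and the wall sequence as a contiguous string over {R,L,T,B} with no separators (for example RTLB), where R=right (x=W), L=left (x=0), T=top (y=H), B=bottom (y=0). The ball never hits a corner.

1. t=1/3 → B at (19/3,0); v=(-2,3)
2. t=5/3 → T at (3,5); v=(-2,-3)
3. t=3/2 → L at (0,1/2); v=(2,-3)
4. t=1/6 → B at (1/3,0); v=(2,3)
5. t=5/3 → T at (11/3,5); v=(2,-3)

Final position: (11/3,5)
Wall sequence: BTLBT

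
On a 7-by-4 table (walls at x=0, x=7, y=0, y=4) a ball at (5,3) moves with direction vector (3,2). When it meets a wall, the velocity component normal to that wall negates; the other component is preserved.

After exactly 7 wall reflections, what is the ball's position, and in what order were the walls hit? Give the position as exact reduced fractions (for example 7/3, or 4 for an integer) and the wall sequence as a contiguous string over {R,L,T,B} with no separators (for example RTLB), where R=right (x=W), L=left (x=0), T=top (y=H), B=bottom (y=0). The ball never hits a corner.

1. t=1/2 → T at (13/2,4); v=(3,-2)
2. t=1/6 → R at (7,11/3); v=(-3,-2)
3. t=11/6 → B at (3/2,0); v=(-3,2)
4. t=1/2 → L at (0,1); v=(3,2)
5. t=3/2 → T at (9/2,4); v=(3,-2)
6. t=5/6 → R at (7,7/3); v=(-3,-2)
7. t=7/6 → B at (7/2,0); v=(-3,2)

Final position: (7/2,0)
Wall sequence: TRBLTRB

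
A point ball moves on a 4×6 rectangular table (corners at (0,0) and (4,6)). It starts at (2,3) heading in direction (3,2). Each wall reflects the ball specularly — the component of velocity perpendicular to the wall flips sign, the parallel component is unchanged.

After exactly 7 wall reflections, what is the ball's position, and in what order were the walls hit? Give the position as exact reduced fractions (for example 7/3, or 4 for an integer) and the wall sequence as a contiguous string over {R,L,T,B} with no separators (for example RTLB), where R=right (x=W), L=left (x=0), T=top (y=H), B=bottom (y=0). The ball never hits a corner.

1. t=2/3 → R at (4,13/3); v=(-3,2)
2. t=5/6 → T at (3/2,6); v=(-3,-2)
3. t=1/2 → L at (0,5); v=(3,-2)
4. t=4/3 → R at (4,7/3); v=(-3,-2)
5. t=7/6 → B at (1/2,0); v=(-3,2)
6. t=1/6 → L at (0,1/3); v=(3,2)
7. t=4/3 → R at (4,3); v=(-3,2)

Final position: (4,3)
Wall sequence: RTLRBLR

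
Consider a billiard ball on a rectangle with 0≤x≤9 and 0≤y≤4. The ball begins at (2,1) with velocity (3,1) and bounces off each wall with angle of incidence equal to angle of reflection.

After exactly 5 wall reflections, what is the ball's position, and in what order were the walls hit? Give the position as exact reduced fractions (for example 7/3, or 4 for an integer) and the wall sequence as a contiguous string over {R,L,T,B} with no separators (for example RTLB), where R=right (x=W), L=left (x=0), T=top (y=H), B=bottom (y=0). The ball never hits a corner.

1. t=7/3 → R at (9,10/3); v=(-3,1)
2. t=2/3 → T at (7,4); v=(-3,-1)
3. t=7/3 → L at (0,5/3); v=(3,-1)
4. t=5/3 → B at (5,0); v=(3,1)
5. t=4/3 → R at (9,4/3); v=(-3,1)

Final position: (9,4/3)
Wall sequence: RTLBR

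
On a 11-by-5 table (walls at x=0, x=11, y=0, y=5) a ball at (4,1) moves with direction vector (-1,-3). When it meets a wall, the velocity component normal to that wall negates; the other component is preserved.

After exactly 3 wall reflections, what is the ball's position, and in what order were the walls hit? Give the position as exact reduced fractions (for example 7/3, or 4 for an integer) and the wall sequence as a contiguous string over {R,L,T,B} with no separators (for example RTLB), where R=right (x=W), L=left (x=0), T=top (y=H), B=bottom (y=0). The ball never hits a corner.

1. t=1/3 → B at (11/3,0); v=(-1,3)
2. t=5/3 → T at (2,5); v=(-1,-3)
3. t=5/3 → B at (1/3,0); v=(-1,3)

Final position: (1/3,0)
Wall sequence: BTB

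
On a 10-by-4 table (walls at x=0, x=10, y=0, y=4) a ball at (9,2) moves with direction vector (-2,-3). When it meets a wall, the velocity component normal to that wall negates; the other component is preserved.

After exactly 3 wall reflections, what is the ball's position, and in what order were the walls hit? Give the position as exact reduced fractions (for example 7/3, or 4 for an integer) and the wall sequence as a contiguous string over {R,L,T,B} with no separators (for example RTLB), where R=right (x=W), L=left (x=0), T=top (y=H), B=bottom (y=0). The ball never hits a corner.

1. t=2/3 → B at (23/3,0); v=(-2,3)
2. t=4/3 → T at (5,4); v=(-2,-3)
3. t=4/3 → B at (7/3,0); v=(-2,3)

Final position: (7/3,0)
Wall sequence: BTB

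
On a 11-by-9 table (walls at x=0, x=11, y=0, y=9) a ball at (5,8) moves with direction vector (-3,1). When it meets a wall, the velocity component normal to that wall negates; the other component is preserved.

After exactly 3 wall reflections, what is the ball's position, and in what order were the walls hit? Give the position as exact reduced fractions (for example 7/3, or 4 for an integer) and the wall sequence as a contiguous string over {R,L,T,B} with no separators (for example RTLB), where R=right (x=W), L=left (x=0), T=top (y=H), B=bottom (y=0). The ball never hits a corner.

1. t=1 → T at (2,9); v=(-3,-1)
2. t=2/3 → L at (0,25/3); v=(3,-1)
3. t=11/3 → R at (11,14/3); v=(-3,-1)

Final position: (11,14/3)
Wall sequence: TLR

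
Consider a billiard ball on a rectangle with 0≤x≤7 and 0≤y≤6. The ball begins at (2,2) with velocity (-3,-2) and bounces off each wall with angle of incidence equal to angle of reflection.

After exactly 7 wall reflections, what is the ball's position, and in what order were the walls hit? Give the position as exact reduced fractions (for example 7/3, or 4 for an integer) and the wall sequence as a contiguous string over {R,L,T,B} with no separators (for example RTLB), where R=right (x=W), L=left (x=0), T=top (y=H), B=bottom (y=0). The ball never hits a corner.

Final position: (7,4/3)
Wall sequence: LBRTLBR

1. t=2/3 → L at (0,2/3); v=(3,-2)
2. t=1/3 → B at (1,0); v=(3,2)
3. t=2 → R at (7,4); v=(-3,2)
4. t=1 → T at (4,6); v=(-3,-2)
5. t=4/3 → L at (0,10/3); v=(3,-2)
6. t=5/3 → B at (5,0); v=(3,2)
7. t=2/3 → R at (7,4/3); v=(-3,2)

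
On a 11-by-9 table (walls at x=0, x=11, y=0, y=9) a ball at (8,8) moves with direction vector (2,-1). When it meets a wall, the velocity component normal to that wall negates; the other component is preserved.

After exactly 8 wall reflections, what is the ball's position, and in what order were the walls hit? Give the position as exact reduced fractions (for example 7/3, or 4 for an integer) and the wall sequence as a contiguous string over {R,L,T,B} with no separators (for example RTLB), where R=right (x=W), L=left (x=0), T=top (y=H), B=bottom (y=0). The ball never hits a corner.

Final position: (6,0)
Wall sequence: RLBRTLRB

1. t=3/2 → R at (11,13/2); v=(-2,-1)
2. t=11/2 → L at (0,1); v=(2,-1)
3. t=1 → B at (2,0); v=(2,1)
4. t=9/2 → R at (11,9/2); v=(-2,1)
5. t=9/2 → T at (2,9); v=(-2,-1)
6. t=1 → L at (0,8); v=(2,-1)
7. t=11/2 → R at (11,5/2); v=(-2,-1)
8. t=5/2 → B at (6,0); v=(-2,1)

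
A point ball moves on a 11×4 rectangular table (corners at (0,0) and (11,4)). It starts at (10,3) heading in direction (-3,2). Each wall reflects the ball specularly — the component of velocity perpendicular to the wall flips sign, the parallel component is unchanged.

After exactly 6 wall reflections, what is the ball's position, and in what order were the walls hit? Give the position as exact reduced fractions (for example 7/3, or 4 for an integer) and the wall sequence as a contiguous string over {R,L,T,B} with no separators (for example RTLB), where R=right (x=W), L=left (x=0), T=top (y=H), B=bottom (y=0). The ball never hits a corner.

Final position: (11,1)
Wall sequence: TBLTBR

1. t=1/2 → T at (17/2,4); v=(-3,-2)
2. t=2 → B at (5/2,0); v=(-3,2)
3. t=5/6 → L at (0,5/3); v=(3,2)
4. t=7/6 → T at (7/2,4); v=(3,-2)
5. t=2 → B at (19/2,0); v=(3,2)
6. t=1/2 → R at (11,1); v=(-3,2)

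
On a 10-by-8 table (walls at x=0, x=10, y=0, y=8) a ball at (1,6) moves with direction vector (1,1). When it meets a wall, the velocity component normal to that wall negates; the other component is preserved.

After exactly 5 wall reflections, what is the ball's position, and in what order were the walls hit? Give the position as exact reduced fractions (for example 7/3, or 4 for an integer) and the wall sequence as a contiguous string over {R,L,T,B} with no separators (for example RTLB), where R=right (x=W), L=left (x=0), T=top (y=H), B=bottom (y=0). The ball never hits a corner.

Final position: (0,7)
Wall sequence: TRBTL

1. t=2 → T at (3,8); v=(1,-1)
2. t=7 → R at (10,1); v=(-1,-1)
3. t=1 → B at (9,0); v=(-1,1)
4. t=8 → T at (1,8); v=(-1,-1)
5. t=1 → L at (0,7); v=(1,-1)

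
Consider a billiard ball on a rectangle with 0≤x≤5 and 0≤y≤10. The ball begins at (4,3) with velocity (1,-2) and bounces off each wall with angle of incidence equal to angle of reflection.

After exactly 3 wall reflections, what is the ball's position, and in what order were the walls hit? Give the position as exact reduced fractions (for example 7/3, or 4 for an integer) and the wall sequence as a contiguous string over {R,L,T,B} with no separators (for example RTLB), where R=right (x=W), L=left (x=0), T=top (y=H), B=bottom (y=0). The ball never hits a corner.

1. t=1 → R at (5,1); v=(-1,-2)
2. t=1/2 → B at (9/2,0); v=(-1,2)
3. t=9/2 → L at (0,9); v=(1,2)

Final position: (0,9)
Wall sequence: RBL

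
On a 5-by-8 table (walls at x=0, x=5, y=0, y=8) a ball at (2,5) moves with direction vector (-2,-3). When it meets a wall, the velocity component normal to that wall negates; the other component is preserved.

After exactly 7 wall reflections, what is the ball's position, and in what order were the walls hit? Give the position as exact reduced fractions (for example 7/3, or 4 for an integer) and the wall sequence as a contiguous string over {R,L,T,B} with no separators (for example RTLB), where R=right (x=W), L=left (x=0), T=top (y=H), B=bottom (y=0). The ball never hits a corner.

1. t=1 → L at (0,2); v=(2,-3)
2. t=2/3 → B at (4/3,0); v=(2,3)
3. t=11/6 → R at (5,11/2); v=(-2,3)
4. t=5/6 → T at (10/3,8); v=(-2,-3)
5. t=5/3 → L at (0,3); v=(2,-3)
6. t=1 → B at (2,0); v=(2,3)
7. t=3/2 → R at (5,9/2); v=(-2,3)

Final position: (5,9/2)
Wall sequence: LBRTLBR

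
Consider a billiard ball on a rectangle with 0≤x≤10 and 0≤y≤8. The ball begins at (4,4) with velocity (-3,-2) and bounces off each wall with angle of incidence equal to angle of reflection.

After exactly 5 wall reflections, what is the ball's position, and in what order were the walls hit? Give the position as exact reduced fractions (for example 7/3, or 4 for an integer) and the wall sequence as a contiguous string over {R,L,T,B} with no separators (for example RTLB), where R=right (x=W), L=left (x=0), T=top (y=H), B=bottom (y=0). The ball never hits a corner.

1. t=4/3 → L at (0,4/3); v=(3,-2)
2. t=2/3 → B at (2,0); v=(3,2)
3. t=8/3 → R at (10,16/3); v=(-3,2)
4. t=4/3 → T at (6,8); v=(-3,-2)
5. t=2 → L at (0,4); v=(3,-2)

Final position: (0,4)
Wall sequence: LBRTL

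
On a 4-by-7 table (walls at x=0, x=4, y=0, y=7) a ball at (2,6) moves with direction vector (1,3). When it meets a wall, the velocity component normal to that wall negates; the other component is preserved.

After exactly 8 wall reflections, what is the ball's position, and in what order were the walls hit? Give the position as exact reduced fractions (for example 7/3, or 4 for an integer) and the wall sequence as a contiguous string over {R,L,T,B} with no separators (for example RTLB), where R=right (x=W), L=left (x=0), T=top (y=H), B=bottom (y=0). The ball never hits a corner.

Final position: (4,6)
Wall sequence: TRBTLBTR

1. t=1/3 → T at (7/3,7); v=(1,-3)
2. t=5/3 → R at (4,2); v=(-1,-3)
3. t=2/3 → B at (10/3,0); v=(-1,3)
4. t=7/3 → T at (1,7); v=(-1,-3)
5. t=1 → L at (0,4); v=(1,-3)
6. t=4/3 → B at (4/3,0); v=(1,3)
7. t=7/3 → T at (11/3,7); v=(1,-3)
8. t=1/3 → R at (4,6); v=(-1,-3)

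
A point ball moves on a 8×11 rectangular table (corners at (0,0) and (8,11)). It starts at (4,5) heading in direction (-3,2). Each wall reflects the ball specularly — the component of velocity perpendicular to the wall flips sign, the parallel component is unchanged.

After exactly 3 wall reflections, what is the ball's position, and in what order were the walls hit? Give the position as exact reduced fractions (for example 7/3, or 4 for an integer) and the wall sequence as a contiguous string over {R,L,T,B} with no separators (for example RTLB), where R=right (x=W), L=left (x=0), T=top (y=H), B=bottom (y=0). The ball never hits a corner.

1. t=4/3 → L at (0,23/3); v=(3,2)
2. t=5/3 → T at (5,11); v=(3,-2)
3. t=1 → R at (8,9); v=(-3,-2)

Final position: (8,9)
Wall sequence: LTR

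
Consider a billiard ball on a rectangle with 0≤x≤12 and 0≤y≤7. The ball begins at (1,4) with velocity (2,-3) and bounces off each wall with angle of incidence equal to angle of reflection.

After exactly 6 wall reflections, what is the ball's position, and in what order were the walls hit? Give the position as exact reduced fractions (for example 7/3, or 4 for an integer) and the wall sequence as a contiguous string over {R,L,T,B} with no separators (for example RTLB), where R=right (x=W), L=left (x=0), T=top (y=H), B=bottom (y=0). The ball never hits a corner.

1. t=4/3 → B at (11/3,0); v=(2,3)
2. t=7/3 → T at (25/3,7); v=(2,-3)
3. t=11/6 → R at (12,3/2); v=(-2,-3)
4. t=1/2 → B at (11,0); v=(-2,3)
5. t=7/3 → T at (19/3,7); v=(-2,-3)
6. t=7/3 → B at (5/3,0); v=(-2,3)

Final position: (5/3,0)
Wall sequence: BTRBTB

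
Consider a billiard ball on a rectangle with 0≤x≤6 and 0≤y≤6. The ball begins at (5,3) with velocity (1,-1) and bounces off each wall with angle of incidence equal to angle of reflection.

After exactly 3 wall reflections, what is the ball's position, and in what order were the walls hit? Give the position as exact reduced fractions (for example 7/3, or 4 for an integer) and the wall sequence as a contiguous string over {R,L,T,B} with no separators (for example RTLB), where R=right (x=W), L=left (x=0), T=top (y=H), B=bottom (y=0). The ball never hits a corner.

1. t=1 → R at (6,2); v=(-1,-1)
2. t=2 → B at (4,0); v=(-1,1)
3. t=4 → L at (0,4); v=(1,1)

Final position: (0,4)
Wall sequence: RBL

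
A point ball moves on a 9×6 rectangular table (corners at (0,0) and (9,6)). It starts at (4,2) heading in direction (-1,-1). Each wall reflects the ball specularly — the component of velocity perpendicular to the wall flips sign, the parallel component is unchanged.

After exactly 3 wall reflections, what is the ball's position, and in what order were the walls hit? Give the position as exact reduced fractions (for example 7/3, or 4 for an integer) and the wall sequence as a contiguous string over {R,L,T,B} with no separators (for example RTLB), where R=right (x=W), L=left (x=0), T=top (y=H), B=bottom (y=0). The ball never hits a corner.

1. t=2 → B at (2,0); v=(-1,1)
2. t=2 → L at (0,2); v=(1,1)
3. t=4 → T at (4,6); v=(1,-1)

Final position: (4,6)
Wall sequence: BLT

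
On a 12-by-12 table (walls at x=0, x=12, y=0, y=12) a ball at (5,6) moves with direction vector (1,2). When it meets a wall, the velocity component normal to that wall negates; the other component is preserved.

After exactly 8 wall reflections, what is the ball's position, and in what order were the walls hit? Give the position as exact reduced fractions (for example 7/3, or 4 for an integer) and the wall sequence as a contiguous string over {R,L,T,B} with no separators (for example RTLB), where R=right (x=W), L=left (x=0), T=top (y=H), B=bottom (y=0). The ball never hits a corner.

1. t=3 → T at (8,12); v=(1,-2)
2. t=4 → R at (12,4); v=(-1,-2)
3. t=2 → B at (10,0); v=(-1,2)
4. t=6 → T at (4,12); v=(-1,-2)
5. t=4 → L at (0,4); v=(1,-2)
6. t=2 → B at (2,0); v=(1,2)
7. t=6 → T at (8,12); v=(1,-2)
8. t=4 → R at (12,4); v=(-1,-2)

Final position: (12,4)
Wall sequence: TRBTLBTR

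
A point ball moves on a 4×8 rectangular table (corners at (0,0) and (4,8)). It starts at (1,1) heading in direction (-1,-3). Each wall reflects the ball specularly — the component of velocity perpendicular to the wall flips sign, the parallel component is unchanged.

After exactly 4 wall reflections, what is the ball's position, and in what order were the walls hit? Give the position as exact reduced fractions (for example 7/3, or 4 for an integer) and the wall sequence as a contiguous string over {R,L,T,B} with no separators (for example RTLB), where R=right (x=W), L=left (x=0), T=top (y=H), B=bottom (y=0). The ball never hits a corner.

Final position: (4,2)
Wall sequence: BLTR

1. t=1/3 → B at (2/3,0); v=(-1,3)
2. t=2/3 → L at (0,2); v=(1,3)
3. t=2 → T at (2,8); v=(1,-3)
4. t=2 → R at (4,2); v=(-1,-3)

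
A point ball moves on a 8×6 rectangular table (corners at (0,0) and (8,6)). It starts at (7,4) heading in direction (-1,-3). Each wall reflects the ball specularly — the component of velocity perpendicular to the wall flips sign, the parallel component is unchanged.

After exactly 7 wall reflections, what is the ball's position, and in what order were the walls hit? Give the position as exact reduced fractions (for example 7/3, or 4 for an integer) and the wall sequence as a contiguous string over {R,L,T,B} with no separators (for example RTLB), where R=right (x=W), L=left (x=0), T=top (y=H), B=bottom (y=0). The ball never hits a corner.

1. t=4/3 → B at (17/3,0); v=(-1,3)
2. t=2 → T at (11/3,6); v=(-1,-3)
3. t=2 → B at (5/3,0); v=(-1,3)
4. t=5/3 → L at (0,5); v=(1,3)
5. t=1/3 → T at (1/3,6); v=(1,-3)
6. t=2 → B at (7/3,0); v=(1,3)
7. t=2 → T at (13/3,6); v=(1,-3)

Final position: (13/3,6)
Wall sequence: BTBLTBT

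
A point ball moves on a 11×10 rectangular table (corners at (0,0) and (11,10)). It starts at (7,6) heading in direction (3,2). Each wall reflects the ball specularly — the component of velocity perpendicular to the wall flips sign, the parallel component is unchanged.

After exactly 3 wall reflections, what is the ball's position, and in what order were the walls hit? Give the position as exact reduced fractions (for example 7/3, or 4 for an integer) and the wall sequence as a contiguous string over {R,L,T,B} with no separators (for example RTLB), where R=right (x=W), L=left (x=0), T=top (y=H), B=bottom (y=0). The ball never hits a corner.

1. t=4/3 → R at (11,26/3); v=(-3,2)
2. t=2/3 → T at (9,10); v=(-3,-2)
3. t=3 → L at (0,4); v=(3,-2)

Final position: (0,4)
Wall sequence: RTL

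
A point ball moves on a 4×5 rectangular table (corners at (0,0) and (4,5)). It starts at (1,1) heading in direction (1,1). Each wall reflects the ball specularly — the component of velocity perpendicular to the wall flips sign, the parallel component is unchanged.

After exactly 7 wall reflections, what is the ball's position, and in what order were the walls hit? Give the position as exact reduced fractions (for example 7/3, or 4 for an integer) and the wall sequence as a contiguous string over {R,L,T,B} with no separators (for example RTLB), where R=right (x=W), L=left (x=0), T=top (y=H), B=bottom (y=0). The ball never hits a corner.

1. t=3 → R at (4,4); v=(-1,1)
2. t=1 → T at (3,5); v=(-1,-1)
3. t=3 → L at (0,2); v=(1,-1)
4. t=2 → B at (2,0); v=(1,1)
5. t=2 → R at (4,2); v=(-1,1)
6. t=3 → T at (1,5); v=(-1,-1)
7. t=1 → L at (0,4); v=(1,-1)

Final position: (0,4)
Wall sequence: RTLBRTL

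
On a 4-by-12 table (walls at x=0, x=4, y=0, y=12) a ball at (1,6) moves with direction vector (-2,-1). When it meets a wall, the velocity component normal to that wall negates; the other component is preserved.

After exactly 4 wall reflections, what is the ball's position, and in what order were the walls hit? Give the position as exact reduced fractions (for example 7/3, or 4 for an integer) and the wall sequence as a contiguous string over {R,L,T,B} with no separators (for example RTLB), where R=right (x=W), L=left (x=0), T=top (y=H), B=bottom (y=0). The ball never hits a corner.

Final position: (3,0)
Wall sequence: LRLB

1. t=1/2 → L at (0,11/2); v=(2,-1)
2. t=2 → R at (4,7/2); v=(-2,-1)
3. t=2 → L at (0,3/2); v=(2,-1)
4. t=3/2 → B at (3,0); v=(2,1)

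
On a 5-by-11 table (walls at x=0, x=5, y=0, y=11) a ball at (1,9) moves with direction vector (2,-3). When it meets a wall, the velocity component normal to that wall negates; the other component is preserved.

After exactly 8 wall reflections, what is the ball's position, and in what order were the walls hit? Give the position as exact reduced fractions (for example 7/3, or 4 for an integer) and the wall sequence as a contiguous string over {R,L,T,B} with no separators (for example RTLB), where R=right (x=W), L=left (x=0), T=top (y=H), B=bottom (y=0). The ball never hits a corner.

Final position: (5,5)
Wall sequence: RBLTRLBR

1. t=2 → R at (5,3); v=(-2,-3)
2. t=1 → B at (3,0); v=(-2,3)
3. t=3/2 → L at (0,9/2); v=(2,3)
4. t=13/6 → T at (13/3,11); v=(2,-3)
5. t=1/3 → R at (5,10); v=(-2,-3)
6. t=5/2 → L at (0,5/2); v=(2,-3)
7. t=5/6 → B at (5/3,0); v=(2,3)
8. t=5/3 → R at (5,5); v=(-2,3)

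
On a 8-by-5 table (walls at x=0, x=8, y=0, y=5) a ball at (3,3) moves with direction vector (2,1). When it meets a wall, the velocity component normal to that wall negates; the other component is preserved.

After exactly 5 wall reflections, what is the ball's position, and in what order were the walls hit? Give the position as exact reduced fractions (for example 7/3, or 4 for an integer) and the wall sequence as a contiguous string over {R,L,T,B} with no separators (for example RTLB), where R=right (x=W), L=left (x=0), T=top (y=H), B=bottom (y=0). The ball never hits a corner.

1. t=2 → T at (7,5); v=(2,-1)
2. t=1/2 → R at (8,9/2); v=(-2,-1)
3. t=4 → L at (0,1/2); v=(2,-1)
4. t=1/2 → B at (1,0); v=(2,1)
5. t=7/2 → R at (8,7/2); v=(-2,1)

Final position: (8,7/2)
Wall sequence: TRLBR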